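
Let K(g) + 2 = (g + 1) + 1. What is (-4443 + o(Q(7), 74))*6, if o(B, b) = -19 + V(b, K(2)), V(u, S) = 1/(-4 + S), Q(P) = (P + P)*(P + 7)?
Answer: -26775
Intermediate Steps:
Q(P) = 2*P*(7 + P) (Q(P) = (2*P)*(7 + P) = 2*P*(7 + P))
K(g) = g (K(g) = -2 + ((g + 1) + 1) = -2 + ((1 + g) + 1) = -2 + (2 + g) = g)
o(B, b) = -39/2 (o(B, b) = -19 + 1/(-4 + 2) = -19 + 1/(-2) = -19 - ½ = -39/2)
(-4443 + o(Q(7), 74))*6 = (-4443 - 39/2)*6 = -8925/2*6 = -26775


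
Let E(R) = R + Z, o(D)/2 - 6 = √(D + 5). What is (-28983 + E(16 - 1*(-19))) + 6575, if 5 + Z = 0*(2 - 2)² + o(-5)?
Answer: -22366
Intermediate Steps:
o(D) = 12 + 2*√(5 + D) (o(D) = 12 + 2*√(D + 5) = 12 + 2*√(5 + D))
Z = 7 (Z = -5 + (0*(2 - 2)² + (12 + 2*√(5 - 5))) = -5 + (0*0² + (12 + 2*√0)) = -5 + (0*0 + (12 + 2*0)) = -5 + (0 + (12 + 0)) = -5 + (0 + 12) = -5 + 12 = 7)
E(R) = 7 + R (E(R) = R + 7 = 7 + R)
(-28983 + E(16 - 1*(-19))) + 6575 = (-28983 + (7 + (16 - 1*(-19)))) + 6575 = (-28983 + (7 + (16 + 19))) + 6575 = (-28983 + (7 + 35)) + 6575 = (-28983 + 42) + 6575 = -28941 + 6575 = -22366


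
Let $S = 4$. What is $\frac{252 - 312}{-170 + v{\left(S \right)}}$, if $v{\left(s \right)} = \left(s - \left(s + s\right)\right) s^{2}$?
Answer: $\frac{10}{39} \approx 0.25641$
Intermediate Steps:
$v{\left(s \right)} = - s^{3}$ ($v{\left(s \right)} = \left(s - 2 s\right) s^{2} = - s s^{2} = - s^{3}$)
$\frac{252 - 312}{-170 + v{\left(S \right)}} = \frac{252 - 312}{-170 - 4^{3}} = - \frac{60}{-170 - 64} = - \frac{60}{-234} = \left(-60\right) \left(- \frac{1}{234}\right) = \frac{10}{39}$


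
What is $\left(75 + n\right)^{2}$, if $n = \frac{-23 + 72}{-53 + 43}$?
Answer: $\frac{491401}{100} \approx 4914.0$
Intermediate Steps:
$n = - \frac{49}{10}$ ($n = \frac{49}{-10} = 49 \left(- \frac{1}{10}\right) = - \frac{49}{10} \approx -4.9$)
$\left(75 + n\right)^{2} = \left(75 - \frac{49}{10}\right)^{2} = \left(\frac{701}{10}\right)^{2} = \frac{491401}{100}$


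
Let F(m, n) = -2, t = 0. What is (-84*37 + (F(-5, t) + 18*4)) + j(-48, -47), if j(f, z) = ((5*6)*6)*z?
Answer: -11498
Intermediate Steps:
j(f, z) = 180*z (j(f, z) = (30*6)*z = 180*z)
(-84*37 + (F(-5, t) + 18*4)) + j(-48, -47) = (-84*37 + (-2 + 18*4)) + 180*(-47) = (-3108 + (-2 + 72)) - 8460 = (-3108 + 70) - 8460 = -3038 - 8460 = -11498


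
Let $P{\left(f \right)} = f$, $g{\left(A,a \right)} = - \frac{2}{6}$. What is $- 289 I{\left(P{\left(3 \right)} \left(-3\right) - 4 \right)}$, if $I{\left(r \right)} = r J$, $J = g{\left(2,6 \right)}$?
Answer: $- \frac{3757}{3} \approx -1252.3$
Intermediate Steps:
$g{\left(A,a \right)} = - \frac{1}{3}$ ($g{\left(A,a \right)} = \left(-2\right) \frac{1}{6} = - \frac{1}{3}$)
$J = - \frac{1}{3} \approx -0.33333$
$I{\left(r \right)} = - \frac{r}{3}$ ($I{\left(r \right)} = r \left(- \frac{1}{3}\right) = - \frac{r}{3}$)
$- 289 I{\left(P{\left(3 \right)} \left(-3\right) - 4 \right)} = - 289 \left(- \frac{3 \left(-3\right) - 4}{3}\right) = - 289 \left(- \frac{-9 - 4}{3}\right) = - 289 \left(\left(- \frac{1}{3}\right) \left(-13\right)\right) = \left(-289\right) \frac{13}{3} = - \frac{3757}{3}$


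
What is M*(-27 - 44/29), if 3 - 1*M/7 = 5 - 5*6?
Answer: -162092/29 ≈ -5589.4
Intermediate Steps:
M = 196 (M = 21 - 7*(5 - 5*6) = 21 - 7*(5 - 30) = 21 - 7*(-25) = 21 + 175 = 196)
M*(-27 - 44/29) = 196*(-27 - 44/29) = 196*(-827/29) = -162092/29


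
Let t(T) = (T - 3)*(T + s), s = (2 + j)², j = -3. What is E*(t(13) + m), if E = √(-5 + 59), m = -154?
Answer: -42*√6 ≈ -102.88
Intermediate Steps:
E = 3*√6 (E = √54 = 3*√6 ≈ 7.3485)
s = 1 (s = (2 - 3)² = (-1)² = 1)
t(T) = (1 + T)*(-3 + T) (t(T) = (T - 3)*(T + 1) = (-3 + T)*(1 + T) = (1 + T)*(-3 + T))
E*(t(13) + m) = (3*√6)*((-3 + 13² - 2*13) - 154) = (3*√6)*((-3 + 169 - 26) - 154) = (3*√6)*(140 - 154) = (3*√6)*(-14) = -42*√6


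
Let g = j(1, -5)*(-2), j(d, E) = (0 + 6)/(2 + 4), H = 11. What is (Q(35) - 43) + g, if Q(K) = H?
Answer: -34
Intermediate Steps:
Q(K) = 11
j(d, E) = 1 (j(d, E) = 6/6 = 6*(⅙) = 1)
g = -2 (g = 1*(-2) = -2)
(Q(35) - 43) + g = (11 - 43) - 2 = -32 - 2 = -34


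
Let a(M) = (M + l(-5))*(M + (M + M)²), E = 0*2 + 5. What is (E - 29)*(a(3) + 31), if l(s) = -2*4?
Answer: 3936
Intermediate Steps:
l(s) = -8
E = 5 (E = 0 + 5 = 5)
a(M) = (-8 + M)*(M + 4*M²) (a(M) = (M - 8)*(M + (M + M)²) = (-8 + M)*(M + (2*M)²) = (-8 + M)*(M + 4*M²))
(E - 29)*(a(3) + 31) = (5 - 29)*(3*(-8 - 31*3 + 4*3²) + 31) = -24*(3*(-8 - 93 + 4*9) + 31) = -24*(3*(-8 - 93 + 36) + 31) = -24*(3*(-65) + 31) = -24*(-195 + 31) = -24*(-164) = 3936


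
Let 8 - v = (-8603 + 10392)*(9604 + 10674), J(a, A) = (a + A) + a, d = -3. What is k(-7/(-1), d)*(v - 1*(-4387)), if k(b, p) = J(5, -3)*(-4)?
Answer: 1015642516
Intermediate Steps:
J(a, A) = A + 2*a (J(a, A) = (A + a) + a = A + 2*a)
v = -36277334 (v = 8 - (-8603 + 10392)*(9604 + 10674) = 8 - 1789*20278 = 8 - 1*36277342 = 8 - 36277342 = -36277334)
k(b, p) = -28 (k(b, p) = (-3 + 2*5)*(-4) = (-3 + 10)*(-4) = 7*(-4) = -28)
k(-7/(-1), d)*(v - 1*(-4387)) = -28*(-36277334 - 1*(-4387)) = -28*(-36277334 + 4387) = -28*(-36272947) = 1015642516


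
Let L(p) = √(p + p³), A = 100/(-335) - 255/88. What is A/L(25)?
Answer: -3769*√626/3690896 ≈ -0.025549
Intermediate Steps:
A = -18845/5896 (A = 100*(-1/335) - 255*1/88 = -20/67 - 255/88 = -18845/5896 ≈ -3.1962)
A/L(25) = -18845/(5896*√(25 + 25³)) = -18845/(5896*√(25 + 15625)) = -18845*√626/3130/5896 = -3769*√626/3690896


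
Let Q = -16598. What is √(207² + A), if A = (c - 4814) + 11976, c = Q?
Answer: √33413 ≈ 182.79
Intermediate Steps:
c = -16598
A = -9436 (A = (-16598 - 4814) + 11976 = -21412 + 11976 = -9436)
√(207² + A) = √(207² - 9436) = √(42849 - 9436) = √33413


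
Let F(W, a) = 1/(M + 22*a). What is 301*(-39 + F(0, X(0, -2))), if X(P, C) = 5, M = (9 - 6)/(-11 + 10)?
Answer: -1255772/107 ≈ -11736.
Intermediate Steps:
M = -3 (M = 3/(-1) = 3*(-1) = -3)
F(W, a) = 1/(-3 + 22*a)
301*(-39 + F(0, X(0, -2))) = 301*(-39 + 1/(-3 + 22*5)) = 301*(-39 + 1/(-3 + 110)) = 301*(-39 + 1/107) = 301*(-4172/107) = -1255772/107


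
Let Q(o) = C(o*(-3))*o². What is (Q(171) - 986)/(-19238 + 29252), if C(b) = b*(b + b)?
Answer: 7695324236/5007 ≈ 1.5369e+6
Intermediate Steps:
C(b) = 2*b² (C(b) = b*(2*b) = 2*b²)
Q(o) = 18*o⁴ (Q(o) = (2*(o*(-3))²)*o² = (2*(-3*o)²)*o² = (2*(9*o²))*o² = (18*o²)*o² = 18*o⁴)
(Q(171) - 986)/(-19238 + 29252) = (18*171⁴ - 986)/(-19238 + 29252) = (18*855036081 - 986)/10014 = (15390649458 - 986)*(1/10014) = 15390648472*(1/10014) = 7695324236/5007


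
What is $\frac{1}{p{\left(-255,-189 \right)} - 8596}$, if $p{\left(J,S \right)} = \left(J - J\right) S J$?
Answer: $- \frac{1}{8596} \approx -0.00011633$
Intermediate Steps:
$p{\left(J,S \right)} = 0$ ($p{\left(J,S \right)} = 0 S J = 0 J = 0$)
$\frac{1}{p{\left(-255,-189 \right)} - 8596} = \frac{1}{0 - 8596} = \frac{1}{-8596} = - \frac{1}{8596}$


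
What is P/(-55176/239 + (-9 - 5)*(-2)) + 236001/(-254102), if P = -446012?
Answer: 398162280589/181174726 ≈ 2197.7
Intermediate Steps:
P/(-55176/239 + (-9 - 5)*(-2)) + 236001/(-254102) = -446012/(-55176/239 + (-9 - 5)*(-2)) + 236001/(-254102) = -446012/(-55176/239 - 14*(-2)) + 236001*(-1/254102) = -446012/(-242*228/239 + 28) - 236001/254102 = -446012/(-55176/239 + 28) - 236001/254102 = -446012/(-48484/239) - 236001/254102 = -446012*(-239/48484) - 236001/254102 = 1567601/713 - 236001/254102 = 398162280589/181174726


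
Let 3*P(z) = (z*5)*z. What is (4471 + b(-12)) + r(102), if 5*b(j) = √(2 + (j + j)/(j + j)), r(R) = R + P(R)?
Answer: 21913 + √3/5 ≈ 21913.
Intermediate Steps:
P(z) = 5*z²/3 (P(z) = ((z*5)*z)/3 = ((5*z)*z)/3 = (5*z²)/3 = 5*z²/3)
r(R) = R + 5*R²/3
b(j) = √3/5 (b(j) = √(2 + (j + j)/(j + j))/5 = √(2 + (2*j)/((2*j)))/5 = √(2 + (2*j)*(1/(2*j)))/5 = √(2 + 1)/5 = √3/5)
(4471 + b(-12)) + r(102) = (4471 + √3/5) + (⅓)*102*(3 + 5*102) = (4471 + √3/5) + (⅓)*102*(3 + 510) = (4471 + √3/5) + (⅓)*102*513 = (4471 + √3/5) + 17442 = 21913 + √3/5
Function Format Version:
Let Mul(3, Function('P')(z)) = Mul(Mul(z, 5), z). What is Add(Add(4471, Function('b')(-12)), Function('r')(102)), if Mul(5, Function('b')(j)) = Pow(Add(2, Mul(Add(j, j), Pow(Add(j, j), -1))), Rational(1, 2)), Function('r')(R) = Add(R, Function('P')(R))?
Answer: Add(21913, Mul(Rational(1, 5), Pow(3, Rational(1, 2)))) ≈ 21913.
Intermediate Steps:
Function('P')(z) = Mul(Rational(5, 3), Pow(z, 2)) (Function('P')(z) = Mul(Rational(1, 3), Mul(Mul(z, 5), z)) = Mul(Rational(1, 3), Mul(Mul(5, z), z)) = Mul(Rational(1, 3), Mul(5, Pow(z, 2))) = Mul(Rational(5, 3), Pow(z, 2)))
Function('r')(R) = Add(R, Mul(Rational(5, 3), Pow(R, 2)))
Function('b')(j) = Mul(Rational(1, 5), Pow(3, Rational(1, 2))) (Function('b')(j) = Mul(Rational(1, 5), Pow(Add(2, Mul(Add(j, j), Pow(Add(j, j), -1))), Rational(1, 2))) = Mul(Rational(1, 5), Pow(Add(2, Mul(Mul(2, j), Pow(Mul(2, j), -1))), Rational(1, 2))) = Mul(Rational(1, 5), Pow(Add(2, Mul(Mul(2, j), Mul(Rational(1, 2), Pow(j, -1)))), Rational(1, 2))) = Mul(Rational(1, 5), Pow(Add(2, 1), Rational(1, 2))) = Mul(Rational(1, 5), Pow(3, Rational(1, 2))))
Add(Add(4471, Function('b')(-12)), Function('r')(102)) = Add(Add(4471, Mul(Rational(1, 5), Pow(3, Rational(1, 2)))), Mul(Rational(1, 3), 102, Add(3, Mul(5, 102)))) = Add(Add(4471, Mul(Rational(1, 5), Pow(3, Rational(1, 2)))), Mul(Rational(1, 3), 102, Add(3, 510))) = Add(Add(4471, Mul(Rational(1, 5), Pow(3, Rational(1, 2)))), Mul(Rational(1, 3), 102, 513)) = Add(Add(4471, Mul(Rational(1, 5), Pow(3, Rational(1, 2)))), 17442) = Add(21913, Mul(Rational(1, 5), Pow(3, Rational(1, 2))))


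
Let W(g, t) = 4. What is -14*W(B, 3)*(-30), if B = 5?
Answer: 1680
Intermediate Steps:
-14*W(B, 3)*(-30) = -14*4*(-30) = -56*(-30) = 1680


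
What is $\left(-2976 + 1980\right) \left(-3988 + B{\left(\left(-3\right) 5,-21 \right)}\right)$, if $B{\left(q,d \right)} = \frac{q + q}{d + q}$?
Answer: $3971218$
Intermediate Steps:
$B{\left(q,d \right)} = \frac{2 q}{d + q}$
$\left(-2976 + 1980\right) \left(-3988 + B{\left(\left(-3\right) 5,-21 \right)}\right) = \left(-2976 + 1980\right) \left(-3988 + \frac{2 \left(\left(-3\right) 5\right)}{-21 - 15}\right) = - 996 \left(-3988 + 2 \left(-15\right) \frac{1}{-21 - 15}\right) = - 996 \left(-3988 + 2 \left(-15\right) \frac{1}{-36}\right) = - 996 \left(-3988 + 2 \left(-15\right) \left(- \frac{1}{36}\right)\right) = - 996 \left(-3988 + \frac{5}{6}\right) = \left(-996\right) \left(- \frac{23923}{6}\right) = 3971218$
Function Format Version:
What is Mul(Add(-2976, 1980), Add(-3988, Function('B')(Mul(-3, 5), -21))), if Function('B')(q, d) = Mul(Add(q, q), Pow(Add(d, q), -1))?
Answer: 3971218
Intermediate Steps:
Function('B')(q, d) = Mul(2, q, Pow(Add(d, q), -1)) (Function('B')(q, d) = Mul(Mul(2, q), Pow(Add(d, q), -1)) = Mul(2, q, Pow(Add(d, q), -1)))
Mul(Add(-2976, 1980), Add(-3988, Function('B')(Mul(-3, 5), -21))) = Mul(Add(-2976, 1980), Add(-3988, Mul(2, Mul(-3, 5), Pow(Add(-21, Mul(-3, 5)), -1)))) = Mul(-996, Add(-3988, Mul(2, -15, Pow(Add(-21, -15), -1)))) = Mul(-996, Add(-3988, Mul(2, -15, Pow(-36, -1)))) = Mul(-996, Add(-3988, Mul(2, -15, Rational(-1, 36)))) = Mul(-996, Add(-3988, Rational(5, 6))) = Mul(-996, Rational(-23923, 6)) = 3971218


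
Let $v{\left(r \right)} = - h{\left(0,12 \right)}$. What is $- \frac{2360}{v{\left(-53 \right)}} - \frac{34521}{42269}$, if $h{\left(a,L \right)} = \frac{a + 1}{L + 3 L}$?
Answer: $\frac{4788197799}{42269} \approx 1.1328 \cdot 10^{5}$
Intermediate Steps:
$h{\left(a,L \right)} = \frac{1 + a}{4 L}$
$v{\left(r \right)} = - \frac{1}{48}$ ($v{\left(r \right)} = - \frac{1 + 0}{4 \cdot 12} = - \frac{1}{4 \cdot 12} = \left(-1\right) \frac{1}{48} = - \frac{1}{48}$)
$- \frac{2360}{v{\left(-53 \right)}} - \frac{34521}{42269} = - \frac{2360}{- \frac{1}{48}} - \frac{34521}{42269} = \left(-2360\right) \left(-48\right) - \frac{34521}{42269} = 113280 - \frac{34521}{42269} = \frac{4788197799}{42269}$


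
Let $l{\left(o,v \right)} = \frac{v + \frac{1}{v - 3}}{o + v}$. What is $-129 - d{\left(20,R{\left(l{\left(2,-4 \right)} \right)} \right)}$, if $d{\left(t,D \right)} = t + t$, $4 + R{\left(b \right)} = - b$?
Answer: $-169$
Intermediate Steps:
$l{\left(o,v \right)} = \frac{v + \frac{1}{-3 + v}}{o + v}$
$R{\left(b \right)} = -4 - b$
$d{\left(t,D \right)} = 2 t$
$-129 - d{\left(20,R{\left(l{\left(2,-4 \right)} \right)} \right)} = -129 - 2 \cdot 20 = -129 - 40 = -169$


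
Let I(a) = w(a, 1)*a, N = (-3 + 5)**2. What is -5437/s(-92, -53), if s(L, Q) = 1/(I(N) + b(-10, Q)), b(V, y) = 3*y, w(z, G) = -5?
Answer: 973223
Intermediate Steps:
N = 4 (N = 2**2 = 4)
I(a) = -5*a
s(L, Q) = 1/(-20 + 3*Q) (s(L, Q) = 1/(-5*4 + 3*Q) = 1/(-20 + 3*Q))
-5437/s(-92, -53) = -5437/(1/(-20 + 3*(-53))) = -5437/(1/(-20 - 159)) = -5437/(1/(-179)) = -5437/(-1/179) = -5437*(-179) = 973223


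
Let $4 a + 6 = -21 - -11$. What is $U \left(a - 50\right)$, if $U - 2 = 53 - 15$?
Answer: $-2160$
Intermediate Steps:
$U = 40$ ($U = 2 + \left(53 - 15\right) = 2 + 38 = 40$)
$a = -4$ ($a = - \frac{3}{2} + \frac{-21 - -11}{4} = - \frac{3}{2} + \frac{-21 + 11}{4} = - \frac{3}{2} + \frac{1}{4} \left(-10\right) = - \frac{3}{2} - \frac{5}{2} = -4$)
$U \left(a - 50\right) = 40 \left(-4 - 50\right) = 40 \left(-54\right) = -2160$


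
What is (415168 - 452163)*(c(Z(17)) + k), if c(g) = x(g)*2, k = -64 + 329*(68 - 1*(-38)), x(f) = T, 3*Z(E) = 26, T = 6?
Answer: -1288239890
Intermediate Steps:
Z(E) = 26/3 (Z(E) = (⅓)*26 = 26/3)
x(f) = 6
k = 34810 (k = -64 + 329*(68 + 38) = -64 + 329*106 = -64 + 34874 = 34810)
c(g) = 12 (c(g) = 6*2 = 12)
(415168 - 452163)*(c(Z(17)) + k) = (415168 - 452163)*(12 + 34810) = -36995*34822 = -1288239890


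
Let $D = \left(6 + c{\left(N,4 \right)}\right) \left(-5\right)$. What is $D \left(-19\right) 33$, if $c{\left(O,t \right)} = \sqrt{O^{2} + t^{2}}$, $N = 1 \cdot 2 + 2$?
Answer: $18810 + 12540 \sqrt{2} \approx 36544.0$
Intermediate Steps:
$N = 4$ ($N = 2 + 2 = 4$)
$D = -30 - 20 \sqrt{2}$ ($D = \left(6 + \sqrt{4^{2} + 4^{2}}\right) \left(-5\right) = \left(6 + \sqrt{16 + 16}\right) \left(-5\right) = \left(6 + \sqrt{32}\right) \left(-5\right) = \left(6 + 4 \sqrt{2}\right) \left(-5\right) = -30 - 20 \sqrt{2} \approx -58.284$)
$D \left(-19\right) 33 = \left(-30 - 20 \sqrt{2}\right) \left(-19\right) 33 = \left(570 + 380 \sqrt{2}\right) 33 = 18810 + 12540 \sqrt{2}$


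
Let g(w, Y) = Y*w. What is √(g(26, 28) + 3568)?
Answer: 2*√1074 ≈ 65.544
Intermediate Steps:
√(g(26, 28) + 3568) = √(28*26 + 3568) = √(728 + 3568) = √4296 = 2*√1074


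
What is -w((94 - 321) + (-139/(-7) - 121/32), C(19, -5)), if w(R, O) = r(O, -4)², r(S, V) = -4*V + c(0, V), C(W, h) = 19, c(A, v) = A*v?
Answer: -256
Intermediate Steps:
r(S, V) = -4*V (r(S, V) = -4*V + 0*V = -4*V + 0 = -4*V)
w(R, O) = 256 (w(R, O) = (-4*(-4))² = 16² = 256)
-w((94 - 321) + (-139/(-7) - 121/32), C(19, -5)) = -1*256 = -256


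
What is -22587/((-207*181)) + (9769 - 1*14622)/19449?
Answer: 28607468/80966187 ≈ 0.35333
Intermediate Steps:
-22587/((-207*181)) + (9769 - 1*14622)/19449 = -22587/(-37467) + (9769 - 14622)*(1/19449) = -22587*(-1/37467) - 4853*1/19449 = 7529/12489 - 4853/19449 = 28607468/80966187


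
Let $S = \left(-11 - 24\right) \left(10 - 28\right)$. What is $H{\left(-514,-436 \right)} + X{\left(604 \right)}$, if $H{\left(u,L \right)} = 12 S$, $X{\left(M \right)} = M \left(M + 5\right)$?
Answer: $375396$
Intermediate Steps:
$X{\left(M \right)} = M \left(5 + M\right)$
$S = 630$ ($S = \left(-35\right) \left(-18\right) = 630$)
$H{\left(u,L \right)} = 7560$ ($H{\left(u,L \right)} = 12 \cdot 630 = 7560$)
$H{\left(-514,-436 \right)} + X{\left(604 \right)} = 7560 + 604 \left(5 + 604\right) = 7560 + 604 \cdot 609 = 7560 + 367836 = 375396$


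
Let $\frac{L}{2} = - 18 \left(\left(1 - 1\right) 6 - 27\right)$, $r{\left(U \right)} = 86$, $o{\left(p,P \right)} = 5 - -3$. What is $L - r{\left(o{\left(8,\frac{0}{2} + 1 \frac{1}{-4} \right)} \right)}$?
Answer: $886$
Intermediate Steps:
$o{\left(p,P \right)} = 8$ ($o{\left(p,P \right)} = 5 + 3 = 8$)
$L = 972$ ($L = 2 \left(- 18 \left(\left(1 - 1\right) 6 - 27\right)\right) = 2 \left(- 18 \left(0 \cdot 6 - 27\right)\right) = 2 \left(- 18 \left(0 - 27\right)\right) = 2 \left(\left(-18\right) \left(-27\right)\right) = 2 \cdot 486 = 972$)
$L - r{\left(o{\left(8,\frac{0}{2} + 1 \frac{1}{-4} \right)} \right)} = 972 - 86 = 886$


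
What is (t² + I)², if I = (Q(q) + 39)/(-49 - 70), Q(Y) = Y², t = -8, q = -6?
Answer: 56866681/14161 ≈ 4015.7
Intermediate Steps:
I = -75/119 (I = ((-6)² + 39)/(-49 - 70) = (36 + 39)/(-119) = 75*(-1/119) = -75/119 ≈ -0.63025)
(t² + I)² = ((-8)² - 75/119)² = (64 - 75/119)² = (7541/119)² = 56866681/14161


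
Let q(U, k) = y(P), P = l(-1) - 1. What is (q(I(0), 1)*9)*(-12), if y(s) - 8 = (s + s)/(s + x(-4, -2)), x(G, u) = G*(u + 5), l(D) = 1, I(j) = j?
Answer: -864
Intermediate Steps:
x(G, u) = G*(5 + u)
P = 0 (P = 1 - 1 = 0)
y(s) = 8 + 2*s/(-12 + s) (y(s) = 8 + (s + s)/(s - 4*(5 - 2)) = 8 + (2*s)/(s - 4*3) = 8 + (2*s)/(s - 12) = 8 + (2*s)/(-12 + s) = 8 + 2*s/(-12 + s))
q(U, k) = 8 (q(U, k) = 2*(-48 + 5*0)/(-12 + 0) = 2*(-48 + 0)/(-12) = 2*(-1/12)*(-48) = 8)
(q(I(0), 1)*9)*(-12) = (8*9)*(-12) = 72*(-12) = -864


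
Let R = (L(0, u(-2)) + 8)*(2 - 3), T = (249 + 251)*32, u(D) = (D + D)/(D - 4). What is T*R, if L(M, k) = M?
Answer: -128000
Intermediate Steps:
u(D) = 2*D/(-4 + D) (u(D) = (2*D)/(-4 + D) = 2*D/(-4 + D))
T = 16000 (T = 500*32 = 16000)
R = -8 (R = (0 + 8)*(2 - 3) = 8*(-1) = -8)
T*R = 16000*(-8) = -128000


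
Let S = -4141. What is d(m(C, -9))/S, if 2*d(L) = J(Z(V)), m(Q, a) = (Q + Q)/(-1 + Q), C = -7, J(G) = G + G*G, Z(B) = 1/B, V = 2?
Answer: -3/33128 ≈ -9.0558e-5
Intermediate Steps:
J(G) = G + G²
m(Q, a) = 2*Q/(-1 + Q) (m(Q, a) = (2*Q)/(-1 + Q) = 2*Q/(-1 + Q))
d(L) = 3/8 (d(L) = ((1 + 1/2)/2)/2 = ((1 + ½)/2)/2 = ((½)*(3/2))/2 = (½)*(¾) = 3/8)
d(m(C, -9))/S = (3/8)/(-4141) = (3/8)*(-1/4141) = -3/33128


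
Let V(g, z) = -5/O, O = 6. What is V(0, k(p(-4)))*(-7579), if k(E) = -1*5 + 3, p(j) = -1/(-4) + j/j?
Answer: 37895/6 ≈ 6315.8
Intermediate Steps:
p(j) = 5/4 (p(j) = -1*(-¼) + 1 = ¼ + 1 = 5/4)
k(E) = -2 (k(E) = -5 + 3 = -2)
V(g, z) = -⅚ (V(g, z) = -5/6 = -5*⅙ = -⅚)
V(0, k(p(-4)))*(-7579) = -⅚*(-7579) = 37895/6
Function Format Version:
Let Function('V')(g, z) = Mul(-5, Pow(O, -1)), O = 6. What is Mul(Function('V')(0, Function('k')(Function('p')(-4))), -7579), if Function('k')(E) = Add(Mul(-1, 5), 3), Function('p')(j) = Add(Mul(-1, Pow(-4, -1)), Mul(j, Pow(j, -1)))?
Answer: Rational(37895, 6) ≈ 6315.8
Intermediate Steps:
Function('p')(j) = Rational(5, 4) (Function('p')(j) = Add(Mul(-1, Rational(-1, 4)), 1) = Add(Rational(1, 4), 1) = Rational(5, 4))
Function('k')(E) = -2 (Function('k')(E) = Add(-5, 3) = -2)
Function('V')(g, z) = Rational(-5, 6) (Function('V')(g, z) = Mul(-5, Pow(6, -1)) = Mul(-5, Rational(1, 6)) = Rational(-5, 6))
Mul(Function('V')(0, Function('k')(Function('p')(-4))), -7579) = Mul(Rational(-5, 6), -7579) = Rational(37895, 6)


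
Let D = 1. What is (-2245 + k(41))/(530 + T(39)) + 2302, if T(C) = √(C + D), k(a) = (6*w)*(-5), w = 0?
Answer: 64534987/28086 + 449*√10/28086 ≈ 2297.8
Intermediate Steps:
k(a) = 0 (k(a) = (6*0)*(-5) = 0*(-5) = 0)
T(C) = √(1 + C) (T(C) = √(C + 1) = √(1 + C))
(-2245 + k(41))/(530 + T(39)) + 2302 = (-2245 + 0)/(530 + √(1 + 39)) + 2302 = -2245/(530 + √40) + 2302 = -2245/(530 + 2*√10) + 2302 = 2302 - 2245/(530 + 2*√10)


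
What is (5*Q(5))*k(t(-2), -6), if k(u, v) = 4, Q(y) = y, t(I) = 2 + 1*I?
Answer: 100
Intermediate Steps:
t(I) = 2 + I
(5*Q(5))*k(t(-2), -6) = (5*5)*4 = 25*4 = 100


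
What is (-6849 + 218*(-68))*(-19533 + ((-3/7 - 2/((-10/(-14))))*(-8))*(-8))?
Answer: 14973593951/35 ≈ 4.2782e+8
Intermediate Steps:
(-6849 + 218*(-68))*(-19533 + ((-3/7 - 2/((-10/(-14))))*(-8))*(-8)) = (-6849 - 14824)*(-19533 + ((-3*⅐ - 2/((-10*(-1/14))))*(-8))*(-8)) = -21673*(-19533 + ((-3/7 - 2/5/7)*(-8))*(-8)) = -21673*(-19533 + ((-3/7 - 2*7/5)*(-8))*(-8)) = -21673*(-19533 + ((-3/7 - 14/5)*(-8))*(-8)) = -21673*(-19533 - 113/35*(-8)*(-8)) = -21673*(-19533 + (904/35)*(-8)) = -21673*(-19533 - 7232/35) = -21673*(-690887/35) = 14973593951/35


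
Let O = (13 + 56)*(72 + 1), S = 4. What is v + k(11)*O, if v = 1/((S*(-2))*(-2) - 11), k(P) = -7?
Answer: -176294/5 ≈ -35259.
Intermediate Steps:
v = ⅕ (v = 1/((4*(-2))*(-2) - 11) = 1/(-8*(-2) - 11) = 1/(16 - 11) = 1/5 = ⅕ ≈ 0.20000)
O = 5037 (O = 69*73 = 5037)
v + k(11)*O = ⅕ - 7*5037 = ⅕ - 35259 = -176294/5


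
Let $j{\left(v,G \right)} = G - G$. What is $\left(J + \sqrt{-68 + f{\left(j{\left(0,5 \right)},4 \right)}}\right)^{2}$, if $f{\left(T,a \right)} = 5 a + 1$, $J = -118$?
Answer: $\left(118 - i \sqrt{47}\right)^{2} \approx 13877.0 - 1617.9 i$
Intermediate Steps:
$j{\left(v,G \right)} = 0$
$f{\left(T,a \right)} = 1 + 5 a$
$\left(J + \sqrt{-68 + f{\left(j{\left(0,5 \right)},4 \right)}}\right)^{2} = \left(-118 + \sqrt{-68 + \left(1 + 5 \cdot 4\right)}\right)^{2} = \left(-118 + \sqrt{-68 + \left(1 + 20\right)}\right)^{2} = \left(-118 + \sqrt{-68 + 21}\right)^{2} = \left(-118 + \sqrt{-47}\right)^{2} = \left(-118 + i \sqrt{47}\right)^{2}$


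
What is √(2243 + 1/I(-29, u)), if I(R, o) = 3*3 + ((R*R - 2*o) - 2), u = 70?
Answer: √281083965/354 ≈ 47.360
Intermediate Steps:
I(R, o) = 7 + R² - 2*o (I(R, o) = 9 + ((R² - 2*o) - 2) = 9 + (-2 + R² - 2*o) = 7 + R² - 2*o)
√(2243 + 1/I(-29, u)) = √(2243 + 1/(7 + (-29)² - 2*70)) = √(2243 + 1/(7 + 841 - 140)) = √(2243 + 1/708) = √(1588045/708) = √281083965/354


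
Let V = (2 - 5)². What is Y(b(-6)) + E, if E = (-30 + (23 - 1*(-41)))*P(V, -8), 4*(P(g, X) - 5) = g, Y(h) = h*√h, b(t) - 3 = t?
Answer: 493/2 - 3*I*√3 ≈ 246.5 - 5.1962*I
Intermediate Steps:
b(t) = 3 + t
V = 9 (V = (-3)² = 9)
Y(h) = h^(3/2)
P(g, X) = 5 + g/4
E = 493/2 (E = (-30 + (23 - 1*(-41)))*(5 + (¼)*9) = (-30 + (23 + 41))*(5 + 9/4) = (-30 + 64)*(29/4) = 34*(29/4) = 493/2 ≈ 246.50)
Y(b(-6)) + E = (3 - 6)^(3/2) + 493/2 = (-3)^(3/2) + 493/2 = -3*I*√3 + 493/2 = 493/2 - 3*I*√3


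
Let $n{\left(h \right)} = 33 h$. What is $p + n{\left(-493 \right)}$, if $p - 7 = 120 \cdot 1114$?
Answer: $117418$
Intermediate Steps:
$p = 133687$ ($p = 7 + 120 \cdot 1114 = 7 + 133680 = 133687$)
$p + n{\left(-493 \right)} = 133687 + 33 \left(-493\right) = 133687 - 16269 = 117418$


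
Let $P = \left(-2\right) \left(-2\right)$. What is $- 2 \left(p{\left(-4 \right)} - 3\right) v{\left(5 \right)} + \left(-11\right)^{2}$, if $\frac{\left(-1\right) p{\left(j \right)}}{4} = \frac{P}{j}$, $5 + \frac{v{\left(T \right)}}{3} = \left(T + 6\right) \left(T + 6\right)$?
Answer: $-575$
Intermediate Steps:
$P = 4$
$v{\left(T \right)} = -15 + 3 \left(6 + T\right)^{2}$ ($v{\left(T \right)} = -15 + 3 \left(T + 6\right) \left(T + 6\right) = -15 + 3 \left(6 + T\right) \left(6 + T\right) = -15 + 3 \left(6 + T\right)^{2}$)
$p{\left(j \right)} = - \frac{16}{j}$ ($p{\left(j \right)} = - 4 \frac{4}{j} = - \frac{16}{j}$)
$- 2 \left(p{\left(-4 \right)} - 3\right) v{\left(5 \right)} + \left(-11\right)^{2} = - 2 \left(- \frac{16}{-4} - 3\right) \left(-15 + 3 \left(6 + 5\right)^{2}\right) + \left(-11\right)^{2} = - 2 \left(\left(-16\right) \left(- \frac{1}{4}\right) - 3\right) \left(-15 + 3 \cdot 11^{2}\right) + 121 = - 2 \left(4 - 3\right) \left(-15 + 3 \cdot 121\right) + 121 = \left(-2\right) 1 \left(-15 + 363\right) + 121 = \left(-2\right) 348 + 121 = -696 + 121 = -575$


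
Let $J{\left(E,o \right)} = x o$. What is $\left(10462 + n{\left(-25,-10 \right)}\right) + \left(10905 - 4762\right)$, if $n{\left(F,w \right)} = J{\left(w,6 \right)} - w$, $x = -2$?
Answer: $16603$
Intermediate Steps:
$J{\left(E,o \right)} = - 2 o$
$n{\left(F,w \right)} = -12 - w$ ($n{\left(F,w \right)} = \left(-2\right) 6 - w = -12 - w$)
$\left(10462 + n{\left(-25,-10 \right)}\right) + \left(10905 - 4762\right) = \left(10462 - 2\right) + \left(10905 - 4762\right) = \left(10462 + \left(-12 + 10\right)\right) + 6143 = \left(10462 - 2\right) + 6143 = 10460 + 6143 = 16603$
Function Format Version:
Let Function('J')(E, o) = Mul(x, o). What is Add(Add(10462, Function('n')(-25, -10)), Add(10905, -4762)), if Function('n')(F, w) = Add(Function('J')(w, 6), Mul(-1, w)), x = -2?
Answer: 16603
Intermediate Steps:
Function('J')(E, o) = Mul(-2, o)
Function('n')(F, w) = Add(-12, Mul(-1, w)) (Function('n')(F, w) = Add(Mul(-2, 6), Mul(-1, w)) = Add(-12, Mul(-1, w)))
Add(Add(10462, Function('n')(-25, -10)), Add(10905, -4762)) = Add(Add(10462, Add(-12, Mul(-1, -10))), Add(10905, -4762)) = Add(Add(10462, Add(-12, 10)), 6143) = Add(Add(10462, -2), 6143) = Add(10460, 6143) = 16603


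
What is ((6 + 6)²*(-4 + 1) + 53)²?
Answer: 143641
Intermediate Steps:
((6 + 6)²*(-4 + 1) + 53)² = (12²*(-3) + 53)² = (144*(-3) + 53)² = (-432 + 53)² = (-379)² = 143641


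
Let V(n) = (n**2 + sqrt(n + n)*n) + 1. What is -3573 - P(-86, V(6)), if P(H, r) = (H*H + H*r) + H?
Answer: -7701 + 1032*sqrt(3) ≈ -5913.5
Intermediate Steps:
V(n) = 1 + n**2 + sqrt(2)*n**(3/2) (V(n) = (n**2 + sqrt(2*n)*n) + 1 = (n**2 + (sqrt(2)*sqrt(n))*n) + 1 = (n**2 + sqrt(2)*n**(3/2)) + 1 = 1 + n**2 + sqrt(2)*n**(3/2))
P(H, r) = H + H**2 + H*r (P(H, r) = (H**2 + H*r) + H = H + H**2 + H*r)
-3573 - P(-86, V(6)) = -3573 - (-86)*(1 - 86 + (1 + 6**2 + sqrt(2)*6**(3/2))) = -3573 - (-86)*(1 - 86 + (1 + 36 + sqrt(2)*(6*sqrt(6)))) = -3573 - (-86)*(1 - 86 + (1 + 36 + 12*sqrt(3))) = -3573 - (-86)*(1 - 86 + (37 + 12*sqrt(3))) = -3573 - (-86)*(-48 + 12*sqrt(3)) = -3573 - (4128 - 1032*sqrt(3)) = -3573 + (-4128 + 1032*sqrt(3)) = -7701 + 1032*sqrt(3)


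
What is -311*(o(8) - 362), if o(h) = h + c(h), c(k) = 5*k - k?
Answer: 100142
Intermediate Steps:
c(k) = 4*k
o(h) = 5*h (o(h) = h + 4*h = 5*h)
-311*(o(8) - 362) = -311*(5*8 - 362) = -311*(40 - 362) = -311*(-322) = 100142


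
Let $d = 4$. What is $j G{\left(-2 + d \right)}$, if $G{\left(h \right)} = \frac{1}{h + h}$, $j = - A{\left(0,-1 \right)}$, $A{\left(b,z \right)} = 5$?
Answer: $- \frac{5}{4} \approx -1.25$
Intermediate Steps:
$j = -5$ ($j = \left(-1\right) 5 = -5$)
$G{\left(h \right)} = \frac{1}{2 h}$
$j G{\left(-2 + d \right)} = - 5 \frac{1}{2 \left(-2 + 4\right)} = - 5 \frac{1}{2 \cdot 2} = - 5 \cdot \frac{1}{2} \cdot \frac{1}{2} = \left(-5\right) \frac{1}{4} = - \frac{5}{4}$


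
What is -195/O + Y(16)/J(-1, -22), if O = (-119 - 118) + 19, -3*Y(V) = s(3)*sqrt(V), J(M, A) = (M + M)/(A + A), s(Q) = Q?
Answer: -18989/218 ≈ -87.105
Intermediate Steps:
J(M, A) = M/A (J(M, A) = (2*M)/((2*A)) = (2*M)*(1/(2*A)) = M/A)
Y(V) = -sqrt(V)
O = -218 (O = -237 + 19 = -218)
-195/O + Y(16)/J(-1, -22) = -195/(-218) + (-sqrt(16))/((-1/(-22))) = -195*(-1/218) + (-1*4)/((-1*(-1/22))) = 195/218 - 4/1/22 = 195/218 - 4*22 = 195/218 - 88 = -18989/218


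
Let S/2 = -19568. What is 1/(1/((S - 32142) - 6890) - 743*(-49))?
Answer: 78168/2845862375 ≈ 2.7467e-5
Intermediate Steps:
S = -39136 (S = 2*(-19568) = -39136)
1/(1/((S - 32142) - 6890) - 743*(-49)) = 1/(1/((-39136 - 32142) - 6890) - 743*(-49)) = 1/(1/(-71278 - 6890) + 36407) = 1/(1/(-78168) + 36407) = 1/(-1/78168 + 36407) = 1/(2845862375/78168) = 78168/2845862375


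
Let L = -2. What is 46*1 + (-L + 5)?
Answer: 53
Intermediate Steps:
46*1 + (-L + 5) = 46*1 + (-1*(-2) + 5) = 46 + (2 + 5) = 46 + 7 = 53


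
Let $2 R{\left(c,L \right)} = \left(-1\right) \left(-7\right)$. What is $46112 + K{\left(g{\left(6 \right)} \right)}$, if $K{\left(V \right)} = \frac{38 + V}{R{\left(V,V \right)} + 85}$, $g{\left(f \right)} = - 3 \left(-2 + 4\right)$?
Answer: $\frac{8161888}{177} \approx 46112.0$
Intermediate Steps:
$R{\left(c,L \right)} = \frac{7}{2}$ ($R{\left(c,L \right)} = \frac{\left(-1\right) \left(-7\right)}{2} = \frac{1}{2} \cdot 7 = \frac{7}{2}$)
$g{\left(f \right)} = -6$ ($g{\left(f \right)} = \left(-3\right) 2 = -6$)
$K{\left(V \right)} = \frac{76}{177} + \frac{2 V}{177}$ ($K{\left(V \right)} = \frac{38 + V}{\frac{7}{2} + 85} = \frac{38 + V}{\frac{177}{2}} = \left(38 + V\right) \frac{2}{177} = \frac{76}{177} + \frac{2 V}{177}$)
$46112 + K{\left(g{\left(6 \right)} \right)} = 46112 + \left(\frac{76}{177} + \frac{2}{177} \left(-6\right)\right) = 46112 + \left(\frac{76}{177} - \frac{4}{59}\right) = 46112 + \frac{64}{177} = \frac{8161888}{177}$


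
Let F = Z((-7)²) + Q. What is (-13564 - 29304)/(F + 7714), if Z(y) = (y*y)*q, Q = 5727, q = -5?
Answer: -10717/359 ≈ -29.852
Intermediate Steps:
Z(y) = -5*y² (Z(y) = (y*y)*(-5) = y²*(-5) = -5*y²)
F = -6278 (F = -5*((-7)²)² + 5727 = -5*49² + 5727 = -5*2401 + 5727 = -12005 + 5727 = -6278)
(-13564 - 29304)/(F + 7714) = (-13564 - 29304)/(-6278 + 7714) = -42868/1436 = -42868*1/1436 = -10717/359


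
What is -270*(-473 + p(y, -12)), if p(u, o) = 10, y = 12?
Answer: 125010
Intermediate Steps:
-270*(-473 + p(y, -12)) = -270*(-473 + 10) = -270*(-463) = 125010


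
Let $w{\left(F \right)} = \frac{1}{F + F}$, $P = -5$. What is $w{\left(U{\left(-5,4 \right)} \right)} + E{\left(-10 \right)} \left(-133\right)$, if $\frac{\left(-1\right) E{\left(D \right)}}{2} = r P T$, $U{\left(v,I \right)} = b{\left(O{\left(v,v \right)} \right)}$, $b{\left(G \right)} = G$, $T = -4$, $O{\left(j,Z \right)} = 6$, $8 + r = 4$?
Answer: $- \frac{255359}{12} \approx -21280.0$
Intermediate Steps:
$r = -4$ ($r = -8 + 4 = -4$)
$U{\left(v,I \right)} = 6$
$w{\left(F \right)} = \frac{1}{2 F}$
$E{\left(D \right)} = 160$ ($E{\left(D \right)} = - 2 \left(-4\right) \left(-5\right) \left(-4\right) = - 2 \cdot 20 \left(-4\right) = \left(-2\right) \left(-80\right) = 160$)
$w{\left(U{\left(-5,4 \right)} \right)} + E{\left(-10 \right)} \left(-133\right) = \frac{1}{2 \cdot 6} + 160 \left(-133\right) = \frac{1}{2} \cdot \frac{1}{6} - 21280 = \frac{1}{12} - 21280 = - \frac{255359}{12}$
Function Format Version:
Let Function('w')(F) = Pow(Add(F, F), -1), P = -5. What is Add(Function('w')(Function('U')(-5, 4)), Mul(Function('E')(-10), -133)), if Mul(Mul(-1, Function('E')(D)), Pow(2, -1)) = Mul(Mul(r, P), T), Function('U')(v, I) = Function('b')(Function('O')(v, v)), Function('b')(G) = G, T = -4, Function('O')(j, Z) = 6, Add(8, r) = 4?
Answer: Rational(-255359, 12) ≈ -21280.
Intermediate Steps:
r = -4 (r = Add(-8, 4) = -4)
Function('U')(v, I) = 6
Function('w')(F) = Mul(Rational(1, 2), Pow(F, -1)) (Function('w')(F) = Pow(Mul(2, F), -1) = Mul(Rational(1, 2), Pow(F, -1)))
Function('E')(D) = 160 (Function('E')(D) = Mul(-2, Mul(Mul(-4, -5), -4)) = Mul(-2, Mul(20, -4)) = Mul(-2, -80) = 160)
Add(Function('w')(Function('U')(-5, 4)), Mul(Function('E')(-10), -133)) = Add(Mul(Rational(1, 2), Pow(6, -1)), Mul(160, -133)) = Add(Mul(Rational(1, 2), Rational(1, 6)), -21280) = Add(Rational(1, 12), -21280) = Rational(-255359, 12)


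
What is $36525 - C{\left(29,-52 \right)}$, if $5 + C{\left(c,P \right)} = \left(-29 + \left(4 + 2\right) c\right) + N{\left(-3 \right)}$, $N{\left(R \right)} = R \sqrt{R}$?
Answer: $36385 + 3 i \sqrt{3} \approx 36385.0 + 5.1962 i$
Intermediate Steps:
$N{\left(R \right)} = R^{\frac{3}{2}}$
$C{\left(c,P \right)} = -34 + 6 c - 3 i \sqrt{3}$ ($C{\left(c,P \right)} = -5 + \left(\left(-29 + \left(4 + 2\right) c\right) + \left(-3\right)^{\frac{3}{2}}\right) = -5 - \left(29 - 6 c + 3 i \sqrt{3}\right) = -34 + 6 c - 3 i \sqrt{3}$)
$36525 - C{\left(29,-52 \right)} = 36525 - \left(-34 + 6 \cdot 29 - 3 i \sqrt{3}\right) = 36525 - \left(-34 + 174 - 3 i \sqrt{3}\right) = 36525 - \left(140 - 3 i \sqrt{3}\right) = 36385 + 3 i \sqrt{3}$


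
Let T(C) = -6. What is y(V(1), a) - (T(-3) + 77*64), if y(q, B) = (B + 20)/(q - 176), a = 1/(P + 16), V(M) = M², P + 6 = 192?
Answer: -173996741/35350 ≈ -4922.1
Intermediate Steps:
P = 186 (P = -6 + 192 = 186)
a = 1/202 (a = 1/(186 + 16) = 1/202 ≈ 0.0049505)
y(q, B) = (20 + B)/(-176 + q)
y(V(1), a) - (T(-3) + 77*64) = (20 + 1/202)/(-176 + 1²) - (-6 + 77*64) = (4041/202)/(-176 + 1) - (-6 + 4928) = (4041/202)/(-175) - 1*4922 = -1/175*4041/202 - 4922 = -4041/35350 - 4922 = -173996741/35350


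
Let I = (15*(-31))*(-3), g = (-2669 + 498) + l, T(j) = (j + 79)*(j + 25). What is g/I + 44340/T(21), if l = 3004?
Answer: 656861/64170 ≈ 10.236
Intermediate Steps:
T(j) = (25 + j)*(79 + j) (T(j) = (79 + j)*(25 + j) = (25 + j)*(79 + j))
g = 833 (g = (-2669 + 498) + 3004 = -2171 + 3004 = 833)
I = 1395 (I = -465*(-3) = 1395)
g/I + 44340/T(21) = 833/1395 + 44340/(1975 + 21² + 104*21) = 833*(1/1395) + 44340/(1975 + 441 + 2184) = 833/1395 + 44340/4600 = 833/1395 + 44340*(1/4600) = 833/1395 + 2217/230 = 656861/64170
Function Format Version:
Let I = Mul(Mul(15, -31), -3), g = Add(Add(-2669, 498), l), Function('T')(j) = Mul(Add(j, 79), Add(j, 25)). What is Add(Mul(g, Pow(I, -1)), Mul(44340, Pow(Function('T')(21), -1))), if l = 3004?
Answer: Rational(656861, 64170) ≈ 10.236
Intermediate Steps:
Function('T')(j) = Mul(Add(25, j), Add(79, j)) (Function('T')(j) = Mul(Add(79, j), Add(25, j)) = Mul(Add(25, j), Add(79, j)))
g = 833 (g = Add(Add(-2669, 498), 3004) = Add(-2171, 3004) = 833)
I = 1395 (I = Mul(-465, -3) = 1395)
Add(Mul(g, Pow(I, -1)), Mul(44340, Pow(Function('T')(21), -1))) = Add(Mul(833, Pow(1395, -1)), Mul(44340, Pow(Add(1975, Pow(21, 2), Mul(104, 21)), -1))) = Add(Mul(833, Rational(1, 1395)), Mul(44340, Pow(Add(1975, 441, 2184), -1))) = Add(Rational(833, 1395), Mul(44340, Pow(4600, -1))) = Add(Rational(833, 1395), Mul(44340, Rational(1, 4600))) = Add(Rational(833, 1395), Rational(2217, 230)) = Rational(656861, 64170)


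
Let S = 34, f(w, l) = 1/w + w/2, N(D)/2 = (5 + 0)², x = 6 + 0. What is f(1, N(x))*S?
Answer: 51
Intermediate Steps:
x = 6
N(D) = 50 (N(D) = 2*(5 + 0)² = 2*5² = 2*25 = 50)
f(w, l) = 1/w + w/2 (f(w, l) = 1/w + w*(½) = 1/w + w/2)
f(1, N(x))*S = (1/1 + (½)*1)*34 = (1 + ½)*34 = (3/2)*34 = 51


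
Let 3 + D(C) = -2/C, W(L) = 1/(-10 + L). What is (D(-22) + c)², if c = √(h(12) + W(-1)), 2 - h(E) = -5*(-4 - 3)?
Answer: 4*(-16 + I*√1001)²/121 ≈ -24.628 - 33.469*I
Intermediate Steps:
h(E) = -33 (h(E) = 2 - (-5)*(-4 - 3) = 2 - (-5)*(-7) = 2 - 1*35 = 2 - 35 = -33)
c = 2*I*√1001/11 (c = √(-33 + 1/(-10 - 1)) = √(-33 + 1/(-11)) = √(-33 - 1/11) = √(-364/11) = 2*I*√1001/11 ≈ 5.7525*I)
D(C) = -3 - 2/C
(D(-22) + c)² = ((-3 - 2/(-22)) + 2*I*√1001/11)² = ((-3 - 2*(-1/22)) + 2*I*√1001/11)² = ((-3 + 1/11) + 2*I*√1001/11)² = (-32/11 + 2*I*√1001/11)²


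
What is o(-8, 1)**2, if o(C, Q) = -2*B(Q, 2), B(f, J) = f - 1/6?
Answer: 25/9 ≈ 2.7778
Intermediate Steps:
B(f, J) = -1/6 + f (B(f, J) = f - 1*1/6 = f - 1/6 = -1/6 + f)
o(C, Q) = 1/3 - 2*Q (o(C, Q) = -2*(-1/6 + Q) = 1/3 - 2*Q)
o(-8, 1)**2 = (1/3 - 2*1)**2 = (1/3 - 2)**2 = (-5/3)**2 = 25/9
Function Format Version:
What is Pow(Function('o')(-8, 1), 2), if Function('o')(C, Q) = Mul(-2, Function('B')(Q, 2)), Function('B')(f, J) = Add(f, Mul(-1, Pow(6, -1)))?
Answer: Rational(25, 9) ≈ 2.7778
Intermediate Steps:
Function('B')(f, J) = Add(Rational(-1, 6), f) (Function('B')(f, J) = Add(f, Mul(-1, Rational(1, 6))) = Add(f, Rational(-1, 6)) = Add(Rational(-1, 6), f))
Function('o')(C, Q) = Add(Rational(1, 3), Mul(-2, Q)) (Function('o')(C, Q) = Mul(-2, Add(Rational(-1, 6), Q)) = Add(Rational(1, 3), Mul(-2, Q)))
Pow(Function('o')(-8, 1), 2) = Pow(Add(Rational(1, 3), Mul(-2, 1)), 2) = Pow(Add(Rational(1, 3), -2), 2) = Pow(Rational(-5, 3), 2) = Rational(25, 9)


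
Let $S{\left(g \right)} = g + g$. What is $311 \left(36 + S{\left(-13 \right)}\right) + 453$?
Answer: $3563$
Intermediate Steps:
$S{\left(g \right)} = 2 g$
$311 \left(36 + S{\left(-13 \right)}\right) + 453 = 311 \left(36 + 2 \left(-13\right)\right) + 453 = 311 \left(36 - 26\right) + 453 = 311 \cdot 10 + 453 = 3110 + 453 = 3563$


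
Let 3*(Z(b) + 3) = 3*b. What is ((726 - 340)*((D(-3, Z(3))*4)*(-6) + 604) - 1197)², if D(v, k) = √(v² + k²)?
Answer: 41679264025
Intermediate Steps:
Z(b) = -3 + b (Z(b) = -3 + (3*b)/3 = -3 + b)
D(v, k) = √(k² + v²)
((726 - 340)*((D(-3, Z(3))*4)*(-6) + 604) - 1197)² = ((726 - 340)*((√((-3 + 3)² + (-3)²)*4)*(-6) + 604) - 1197)² = (386*((√(0² + 9)*4)*(-6) + 604) - 1197)² = (386*((√(0 + 9)*4)*(-6) + 604) - 1197)² = (386*((√9*4)*(-6) + 604) - 1197)² = (386*((3*4)*(-6) + 604) - 1197)² = (386*(12*(-6) + 604) - 1197)² = (386*(-72 + 604) - 1197)² = (386*532 - 1197)² = (205352 - 1197)² = 204155² = 41679264025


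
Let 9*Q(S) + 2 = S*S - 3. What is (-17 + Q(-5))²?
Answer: 17689/81 ≈ 218.38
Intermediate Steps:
Q(S) = -5/9 + S²/9 (Q(S) = -2/9 + (S*S - 3)/9 = -2/9 + (S² - 3)/9 = -2/9 + (-3 + S²)/9 = -2/9 + (-⅓ + S²/9) = -5/9 + S²/9)
(-17 + Q(-5))² = (-17 + (-5/9 + (⅑)*(-5)²))² = (-17 + (-5/9 + (⅑)*25))² = (-17 + (-5/9 + 25/9))² = (-17 + 20/9)² = (-133/9)² = 17689/81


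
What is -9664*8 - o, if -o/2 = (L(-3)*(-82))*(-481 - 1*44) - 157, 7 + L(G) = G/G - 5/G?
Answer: -450726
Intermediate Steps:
L(G) = -6 - 5/G (L(G) = -7 + (G/G - 5/G) = -7 + (1 - 5/G) = -6 - 5/G)
o = 373414 (o = -2*(((-6 - 5/(-3))*(-82))*(-481 - 1*44) - 157) = -2*(((-6 - 5*(-⅓))*(-82))*(-481 - 44) - 157) = -2*(((-6 + 5/3)*(-82))*(-525) - 157) = -2*(-13/3*(-82)*(-525) - 157) = -2*((1066/3)*(-525) - 157) = -2*(-186550 - 157) = -2*(-186707) = 373414)
-9664*8 - o = -9664*8 - 1*373414 = -77312 - 373414 = -450726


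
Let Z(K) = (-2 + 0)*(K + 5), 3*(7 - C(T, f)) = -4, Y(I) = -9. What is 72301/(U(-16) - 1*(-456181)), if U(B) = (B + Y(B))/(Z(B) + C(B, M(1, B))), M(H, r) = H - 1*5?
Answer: 6579391/41512396 ≈ 0.15849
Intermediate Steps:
M(H, r) = -5 + H (M(H, r) = H - 5 = -5 + H)
C(T, f) = 25/3 (C(T, f) = 7 - 1/3*(-4) = 7 + 4/3 = 25/3)
Z(K) = -10 - 2*K (Z(K) = -2*(5 + K) = -10 - 2*K)
U(B) = (-9 + B)/(-5/3 - 2*B) (U(B) = (B - 9)/((-10 - 2*B) + 25/3) = (-9 + B)/(-5/3 - 2*B))
72301/(U(-16) - 1*(-456181)) = 72301/(3*(9 - 1*(-16))/(5 + 6*(-16)) - 1*(-456181)) = 72301/(3*(9 + 16)/(5 - 96) + 456181) = 72301/(3*25/(-91) + 456181) = 72301/(3*(-1/91)*25 + 456181) = 72301/(-75/91 + 456181) = 72301/(41512396/91) = 72301*(91/41512396) = 6579391/41512396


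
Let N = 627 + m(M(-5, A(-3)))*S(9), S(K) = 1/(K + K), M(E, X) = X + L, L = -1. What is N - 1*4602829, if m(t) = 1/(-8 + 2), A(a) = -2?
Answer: -497037817/108 ≈ -4.6022e+6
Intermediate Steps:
M(E, X) = -1 + X (M(E, X) = X - 1 = -1 + X)
S(K) = 1/(2*K)
m(t) = -⅙ (m(t) = 1/(-6) = -⅙)
N = 67715/108 (N = 627 - 1/(12*9) = 627 - ⅙*1/18 = 627 - 1/108 = 67715/108 ≈ 626.99)
N - 1*4602829 = 67715/108 - 1*4602829 = 67715/108 - 4602829 = -497037817/108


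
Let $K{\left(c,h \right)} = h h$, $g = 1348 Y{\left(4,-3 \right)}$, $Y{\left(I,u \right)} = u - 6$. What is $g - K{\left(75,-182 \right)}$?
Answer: $-45256$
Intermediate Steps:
$Y{\left(I,u \right)} = -6 + u$ ($Y{\left(I,u \right)} = u - 6 = -6 + u$)
$g = -12132$ ($g = 1348 \left(-6 - 3\right) = 1348 \left(-9\right) = -12132$)
$K{\left(c,h \right)} = h^{2}$
$g - K{\left(75,-182 \right)} = -12132 - \left(-182\right)^{2} = -12132 - 33124 = -45256$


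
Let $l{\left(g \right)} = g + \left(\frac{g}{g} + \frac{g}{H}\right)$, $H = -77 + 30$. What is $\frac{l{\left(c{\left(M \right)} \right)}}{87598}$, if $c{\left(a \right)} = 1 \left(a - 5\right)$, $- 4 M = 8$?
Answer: $- \frac{275}{4117106} \approx -6.6794 \cdot 10^{-5}$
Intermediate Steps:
$M = -2$ ($M = \left(- \frac{1}{4}\right) 8 = -2$)
$H = -47$
$c{\left(a \right)} = -5 + a$ ($c{\left(a \right)} = 1 \left(-5 + a\right) = -5 + a$)
$l{\left(g \right)} = 1 + \frac{46 g}{47}$ ($l{\left(g \right)} = g + \left(\frac{g}{g} + \frac{g}{-47}\right) = g + \left(1 + g \left(- \frac{1}{47}\right)\right) = g - \left(-1 + \frac{g}{47}\right) = 1 + \frac{46 g}{47}$)
$\frac{l{\left(c{\left(M \right)} \right)}}{87598} = \frac{1 + \frac{46 \left(-5 - 2\right)}{47}}{87598} = \left(1 + \frac{46}{47} \left(-7\right)\right) \frac{1}{87598} = \left(1 - \frac{322}{47}\right) \frac{1}{87598} = \left(- \frac{275}{47}\right) \frac{1}{87598} = - \frac{275}{4117106}$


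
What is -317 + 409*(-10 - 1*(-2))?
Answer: -3589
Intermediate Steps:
-317 + 409*(-10 - 1*(-2)) = -317 + 409*(-10 + 2) = -317 + 409*(-8) = -317 - 3272 = -3589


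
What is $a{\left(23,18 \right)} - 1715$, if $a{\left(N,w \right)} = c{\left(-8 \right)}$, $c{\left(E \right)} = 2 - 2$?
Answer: $-1715$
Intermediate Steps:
$c{\left(E \right)} = 0$
$a{\left(N,w \right)} = 0$
$a{\left(23,18 \right)} - 1715 = 0 - 1715 = -1715$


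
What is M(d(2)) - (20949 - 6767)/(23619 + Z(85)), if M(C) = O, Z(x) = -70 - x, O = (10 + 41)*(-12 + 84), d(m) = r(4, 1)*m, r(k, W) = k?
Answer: 6153259/1676 ≈ 3671.4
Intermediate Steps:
d(m) = 4*m
O = 3672 (O = 51*72 = 3672)
M(C) = 3672
M(d(2)) - (20949 - 6767)/(23619 + Z(85)) = 3672 - (20949 - 6767)/(23619 + (-70 - 1*85)) = 3672 - 14182/(23619 + (-70 - 85)) = 3672 - 14182/(23619 - 155) = 3672 - 14182/23464 = 3672 - 1*1013/1676 = 3672 - 1013/1676 = 6153259/1676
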